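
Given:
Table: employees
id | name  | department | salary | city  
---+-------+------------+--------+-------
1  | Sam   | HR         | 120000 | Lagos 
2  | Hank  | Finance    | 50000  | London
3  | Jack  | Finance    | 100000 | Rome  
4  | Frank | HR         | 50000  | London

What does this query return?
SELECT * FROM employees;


SELECT * returns all 4 rows with all columns

4 rows:
1, Sam, HR, 120000, Lagos
2, Hank, Finance, 50000, London
3, Jack, Finance, 100000, Rome
4, Frank, HR, 50000, London


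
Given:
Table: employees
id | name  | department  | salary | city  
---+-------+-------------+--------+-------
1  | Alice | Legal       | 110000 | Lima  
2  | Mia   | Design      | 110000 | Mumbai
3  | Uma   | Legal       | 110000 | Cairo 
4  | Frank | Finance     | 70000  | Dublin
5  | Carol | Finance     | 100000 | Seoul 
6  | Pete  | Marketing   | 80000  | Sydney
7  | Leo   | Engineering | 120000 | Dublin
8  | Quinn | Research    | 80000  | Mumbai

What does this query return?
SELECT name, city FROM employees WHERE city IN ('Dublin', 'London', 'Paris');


Filtering: city IN ('Dublin', 'London', 'Paris')
Matching: 2 rows

2 rows:
Frank, Dublin
Leo, Dublin


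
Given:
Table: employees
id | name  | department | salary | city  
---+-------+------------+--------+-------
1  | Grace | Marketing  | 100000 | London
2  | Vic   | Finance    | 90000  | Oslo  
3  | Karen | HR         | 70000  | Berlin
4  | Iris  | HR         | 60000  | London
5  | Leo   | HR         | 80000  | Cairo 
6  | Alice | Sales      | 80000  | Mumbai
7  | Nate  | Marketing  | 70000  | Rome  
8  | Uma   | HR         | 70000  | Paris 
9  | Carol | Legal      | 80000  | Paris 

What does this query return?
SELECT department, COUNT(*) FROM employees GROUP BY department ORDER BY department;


Assigning each row to its department group:
  Grace -> Marketing
  Vic -> Finance
  Karen -> HR
  Iris -> HR
  Leo -> HR
  Alice -> Sales
  Nate -> Marketing
  Uma -> HR
  Carol -> Legal


5 groups:
Finance, 1
HR, 4
Legal, 1
Marketing, 2
Sales, 1


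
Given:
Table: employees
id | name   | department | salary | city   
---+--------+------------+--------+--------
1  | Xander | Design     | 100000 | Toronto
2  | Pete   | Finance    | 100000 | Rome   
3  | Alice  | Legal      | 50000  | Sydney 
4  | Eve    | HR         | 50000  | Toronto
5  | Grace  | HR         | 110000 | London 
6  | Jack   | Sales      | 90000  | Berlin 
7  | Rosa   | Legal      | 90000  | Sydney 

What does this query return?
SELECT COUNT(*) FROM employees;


COUNT(*) counts all rows

7


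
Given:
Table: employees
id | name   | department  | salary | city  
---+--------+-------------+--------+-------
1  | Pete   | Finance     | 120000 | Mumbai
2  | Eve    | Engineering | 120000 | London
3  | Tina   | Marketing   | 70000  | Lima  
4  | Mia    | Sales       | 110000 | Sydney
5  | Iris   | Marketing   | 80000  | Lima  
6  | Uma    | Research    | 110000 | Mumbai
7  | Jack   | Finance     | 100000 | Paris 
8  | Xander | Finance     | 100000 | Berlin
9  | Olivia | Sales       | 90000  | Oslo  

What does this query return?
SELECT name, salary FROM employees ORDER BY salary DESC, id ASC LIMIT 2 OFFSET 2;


Sort by salary DESC (id ASC tiebreak), then skip 2 and take 2
Rows 3 through 4

2 rows:
Mia, 110000
Uma, 110000


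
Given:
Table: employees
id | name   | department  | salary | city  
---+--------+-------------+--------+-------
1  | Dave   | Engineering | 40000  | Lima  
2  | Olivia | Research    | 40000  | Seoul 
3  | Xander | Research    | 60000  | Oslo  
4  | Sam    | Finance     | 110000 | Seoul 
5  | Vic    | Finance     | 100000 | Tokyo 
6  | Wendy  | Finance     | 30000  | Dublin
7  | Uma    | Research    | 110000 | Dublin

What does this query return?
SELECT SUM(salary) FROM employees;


SUM(salary) = 40000 + 40000 + 60000 + 110000 + 100000 + 30000 + 110000 = 490000

490000


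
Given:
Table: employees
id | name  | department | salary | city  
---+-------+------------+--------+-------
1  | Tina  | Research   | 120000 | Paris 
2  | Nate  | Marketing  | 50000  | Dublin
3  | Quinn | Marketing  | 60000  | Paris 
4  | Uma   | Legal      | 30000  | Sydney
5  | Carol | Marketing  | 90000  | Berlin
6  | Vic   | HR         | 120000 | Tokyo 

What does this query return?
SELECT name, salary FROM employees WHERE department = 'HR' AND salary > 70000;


Filtering: department = 'HR' AND salary > 70000
Matching: 1 rows

1 rows:
Vic, 120000


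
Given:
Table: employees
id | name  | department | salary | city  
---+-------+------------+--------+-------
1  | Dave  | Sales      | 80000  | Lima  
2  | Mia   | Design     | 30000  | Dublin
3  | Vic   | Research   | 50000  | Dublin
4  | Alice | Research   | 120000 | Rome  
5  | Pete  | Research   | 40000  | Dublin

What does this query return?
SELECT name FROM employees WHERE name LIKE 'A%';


LIKE 'A%' matches names starting with 'A'
Matching: 1

1 rows:
Alice


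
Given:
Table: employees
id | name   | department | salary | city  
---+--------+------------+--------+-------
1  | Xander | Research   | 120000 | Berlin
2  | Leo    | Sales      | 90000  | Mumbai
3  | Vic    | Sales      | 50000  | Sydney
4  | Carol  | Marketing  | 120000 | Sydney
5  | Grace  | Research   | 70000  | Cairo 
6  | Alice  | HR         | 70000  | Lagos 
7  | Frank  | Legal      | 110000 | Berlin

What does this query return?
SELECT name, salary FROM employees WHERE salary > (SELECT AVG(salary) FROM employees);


Subquery: AVG(salary) = 90000.0
Filtering: salary > 90000.0
  Xander (120000) -> MATCH
  Carol (120000) -> MATCH
  Frank (110000) -> MATCH


3 rows:
Xander, 120000
Carol, 120000
Frank, 110000


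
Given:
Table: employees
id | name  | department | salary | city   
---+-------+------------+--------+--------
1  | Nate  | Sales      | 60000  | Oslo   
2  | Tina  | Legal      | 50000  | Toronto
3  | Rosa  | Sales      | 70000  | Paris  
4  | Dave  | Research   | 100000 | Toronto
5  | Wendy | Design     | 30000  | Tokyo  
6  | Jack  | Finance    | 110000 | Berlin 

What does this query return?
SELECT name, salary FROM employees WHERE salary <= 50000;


Filtering: salary <= 50000
Matching: 2 rows

2 rows:
Tina, 50000
Wendy, 30000


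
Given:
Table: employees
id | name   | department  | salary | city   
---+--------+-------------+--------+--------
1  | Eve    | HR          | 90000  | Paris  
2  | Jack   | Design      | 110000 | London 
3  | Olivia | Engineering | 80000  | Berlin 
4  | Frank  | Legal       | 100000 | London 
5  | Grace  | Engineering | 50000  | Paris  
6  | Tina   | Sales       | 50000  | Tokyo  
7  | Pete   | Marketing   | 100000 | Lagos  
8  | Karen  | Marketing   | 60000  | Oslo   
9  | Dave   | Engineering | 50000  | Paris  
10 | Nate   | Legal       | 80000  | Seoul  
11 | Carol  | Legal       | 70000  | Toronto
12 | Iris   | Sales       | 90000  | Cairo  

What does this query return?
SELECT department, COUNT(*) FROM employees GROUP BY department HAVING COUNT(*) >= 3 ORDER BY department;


Groups with count >= 3:
  Engineering: 3 -> PASS
  Legal: 3 -> PASS
  Design: 1 -> filtered out
  HR: 1 -> filtered out
  Marketing: 2 -> filtered out
  Sales: 2 -> filtered out


2 groups:
Engineering, 3
Legal, 3


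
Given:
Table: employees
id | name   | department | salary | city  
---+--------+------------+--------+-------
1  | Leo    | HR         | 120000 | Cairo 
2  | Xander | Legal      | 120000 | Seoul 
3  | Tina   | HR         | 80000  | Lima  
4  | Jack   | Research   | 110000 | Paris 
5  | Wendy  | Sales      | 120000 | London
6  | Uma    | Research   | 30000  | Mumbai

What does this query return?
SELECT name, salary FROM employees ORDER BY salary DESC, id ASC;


Sorting by salary DESC, then id ASC for ties

6 rows:
Leo, 120000
Xander, 120000
Wendy, 120000
Jack, 110000
Tina, 80000
Uma, 30000


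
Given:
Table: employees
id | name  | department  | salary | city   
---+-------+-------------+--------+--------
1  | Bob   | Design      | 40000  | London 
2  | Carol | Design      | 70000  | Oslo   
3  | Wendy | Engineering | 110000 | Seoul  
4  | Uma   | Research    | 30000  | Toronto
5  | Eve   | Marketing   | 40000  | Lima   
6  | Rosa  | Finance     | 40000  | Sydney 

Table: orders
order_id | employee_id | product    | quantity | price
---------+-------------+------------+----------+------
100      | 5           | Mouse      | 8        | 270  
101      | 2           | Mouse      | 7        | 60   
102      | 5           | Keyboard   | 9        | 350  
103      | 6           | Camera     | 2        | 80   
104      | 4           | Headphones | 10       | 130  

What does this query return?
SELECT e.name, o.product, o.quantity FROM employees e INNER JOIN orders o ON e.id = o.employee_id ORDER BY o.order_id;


Joining employees.id = orders.employee_id:
  employee Eve (id=5) -> order Mouse
  employee Carol (id=2) -> order Mouse
  employee Eve (id=5) -> order Keyboard
  employee Rosa (id=6) -> order Camera
  employee Uma (id=4) -> order Headphones


5 rows:
Eve, Mouse, 8
Carol, Mouse, 7
Eve, Keyboard, 9
Rosa, Camera, 2
Uma, Headphones, 10


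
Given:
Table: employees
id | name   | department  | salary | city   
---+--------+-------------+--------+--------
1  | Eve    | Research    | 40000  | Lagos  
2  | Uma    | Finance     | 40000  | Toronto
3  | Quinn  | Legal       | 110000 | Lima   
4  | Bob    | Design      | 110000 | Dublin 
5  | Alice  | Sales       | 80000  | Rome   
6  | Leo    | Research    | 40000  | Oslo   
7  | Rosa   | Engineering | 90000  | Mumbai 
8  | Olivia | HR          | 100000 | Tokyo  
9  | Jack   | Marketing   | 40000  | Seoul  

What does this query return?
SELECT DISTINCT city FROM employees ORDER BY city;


All 'city' values (row order): Lagos, Toronto, Lima, Dublin, Rome, Oslo, Mumbai, Tokyo, Seoul
Removing duplicates leaves 9 unique value(s).

9 values:
Dublin
Lagos
Lima
Mumbai
Oslo
Rome
Seoul
Tokyo
Toronto


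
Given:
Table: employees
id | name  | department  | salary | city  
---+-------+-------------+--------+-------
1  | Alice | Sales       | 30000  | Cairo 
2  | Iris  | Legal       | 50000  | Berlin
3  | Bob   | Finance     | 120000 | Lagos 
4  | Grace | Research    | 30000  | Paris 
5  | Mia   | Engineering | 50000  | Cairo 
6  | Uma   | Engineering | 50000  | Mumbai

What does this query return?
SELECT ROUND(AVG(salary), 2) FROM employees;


SUM(salary) = 330000
COUNT = 6
ROUND(AVG, 2) = ROUND(330000 / 6, 2) = 55000.0

55000.0


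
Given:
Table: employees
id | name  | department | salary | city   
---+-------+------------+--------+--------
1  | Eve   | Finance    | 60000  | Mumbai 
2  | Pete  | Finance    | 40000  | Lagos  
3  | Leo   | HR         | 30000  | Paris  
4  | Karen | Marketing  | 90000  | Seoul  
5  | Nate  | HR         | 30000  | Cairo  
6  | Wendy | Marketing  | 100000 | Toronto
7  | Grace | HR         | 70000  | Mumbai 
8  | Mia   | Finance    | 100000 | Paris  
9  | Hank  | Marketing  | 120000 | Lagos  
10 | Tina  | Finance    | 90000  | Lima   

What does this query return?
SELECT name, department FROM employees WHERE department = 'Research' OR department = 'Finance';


Filtering: department = 'Research' OR 'Finance'
Matching: 4 rows

4 rows:
Eve, Finance
Pete, Finance
Mia, Finance
Tina, Finance


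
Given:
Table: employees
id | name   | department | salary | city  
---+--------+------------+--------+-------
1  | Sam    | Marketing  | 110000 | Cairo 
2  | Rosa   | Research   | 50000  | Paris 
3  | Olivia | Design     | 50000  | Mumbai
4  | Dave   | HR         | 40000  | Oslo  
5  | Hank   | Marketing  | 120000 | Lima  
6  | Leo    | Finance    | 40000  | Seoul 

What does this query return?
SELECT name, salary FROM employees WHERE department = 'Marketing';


Filtering: department = 'Marketing'
Matching rows: 2

2 rows:
Sam, 110000
Hank, 120000


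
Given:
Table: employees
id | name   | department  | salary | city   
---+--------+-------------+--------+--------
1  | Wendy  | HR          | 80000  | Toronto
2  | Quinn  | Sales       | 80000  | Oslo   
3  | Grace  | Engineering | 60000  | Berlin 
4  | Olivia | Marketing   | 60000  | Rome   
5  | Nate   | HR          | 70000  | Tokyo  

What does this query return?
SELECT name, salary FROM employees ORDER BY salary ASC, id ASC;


Sorting by salary ASC, then id ASC for ties

5 rows:
Grace, 60000
Olivia, 60000
Nate, 70000
Wendy, 80000
Quinn, 80000


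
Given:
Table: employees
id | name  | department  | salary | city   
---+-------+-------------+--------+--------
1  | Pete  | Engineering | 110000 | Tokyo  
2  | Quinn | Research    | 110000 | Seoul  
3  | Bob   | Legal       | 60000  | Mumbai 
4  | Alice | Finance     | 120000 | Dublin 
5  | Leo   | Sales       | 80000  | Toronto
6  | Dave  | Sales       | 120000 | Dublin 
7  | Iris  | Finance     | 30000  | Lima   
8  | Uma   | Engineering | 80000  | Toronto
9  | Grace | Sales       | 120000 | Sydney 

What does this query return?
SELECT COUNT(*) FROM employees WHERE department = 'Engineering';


Counting rows where department = 'Engineering'
  Pete -> MATCH
  Uma -> MATCH


2


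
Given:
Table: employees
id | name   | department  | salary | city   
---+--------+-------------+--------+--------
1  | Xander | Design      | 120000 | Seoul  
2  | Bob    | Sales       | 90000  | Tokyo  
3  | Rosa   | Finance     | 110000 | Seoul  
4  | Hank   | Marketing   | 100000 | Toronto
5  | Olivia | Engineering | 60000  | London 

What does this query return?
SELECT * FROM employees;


SELECT * returns all 5 rows with all columns

5 rows:
1, Xander, Design, 120000, Seoul
2, Bob, Sales, 90000, Tokyo
3, Rosa, Finance, 110000, Seoul
4, Hank, Marketing, 100000, Toronto
5, Olivia, Engineering, 60000, London


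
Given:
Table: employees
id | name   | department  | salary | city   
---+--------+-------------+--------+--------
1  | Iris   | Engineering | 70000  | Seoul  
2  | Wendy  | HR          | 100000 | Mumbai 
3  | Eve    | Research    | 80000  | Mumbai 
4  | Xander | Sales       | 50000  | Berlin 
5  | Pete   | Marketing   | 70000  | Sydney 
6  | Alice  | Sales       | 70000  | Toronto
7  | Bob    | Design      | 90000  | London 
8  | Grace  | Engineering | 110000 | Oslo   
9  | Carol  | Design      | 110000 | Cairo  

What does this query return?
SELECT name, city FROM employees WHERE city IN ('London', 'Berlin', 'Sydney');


Filtering: city IN ('London', 'Berlin', 'Sydney')
Matching: 3 rows

3 rows:
Xander, Berlin
Pete, Sydney
Bob, London


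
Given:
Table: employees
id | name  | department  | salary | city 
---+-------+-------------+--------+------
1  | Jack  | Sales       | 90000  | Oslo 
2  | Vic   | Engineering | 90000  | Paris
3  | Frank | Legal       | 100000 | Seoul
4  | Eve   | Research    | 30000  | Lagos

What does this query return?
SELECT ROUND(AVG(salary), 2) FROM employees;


SUM(salary) = 310000
COUNT = 4
ROUND(AVG, 2) = ROUND(310000 / 4, 2) = 77500.0

77500.0


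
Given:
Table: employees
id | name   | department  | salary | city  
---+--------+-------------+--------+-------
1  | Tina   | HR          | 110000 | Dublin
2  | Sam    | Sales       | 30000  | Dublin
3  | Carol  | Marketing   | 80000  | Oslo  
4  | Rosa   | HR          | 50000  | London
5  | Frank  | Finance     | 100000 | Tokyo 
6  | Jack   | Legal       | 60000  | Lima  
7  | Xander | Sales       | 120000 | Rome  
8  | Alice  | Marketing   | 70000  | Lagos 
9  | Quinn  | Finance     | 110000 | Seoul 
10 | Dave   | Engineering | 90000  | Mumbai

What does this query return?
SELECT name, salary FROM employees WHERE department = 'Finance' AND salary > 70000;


Filtering: department = 'Finance' AND salary > 70000
Matching: 2 rows

2 rows:
Frank, 100000
Quinn, 110000


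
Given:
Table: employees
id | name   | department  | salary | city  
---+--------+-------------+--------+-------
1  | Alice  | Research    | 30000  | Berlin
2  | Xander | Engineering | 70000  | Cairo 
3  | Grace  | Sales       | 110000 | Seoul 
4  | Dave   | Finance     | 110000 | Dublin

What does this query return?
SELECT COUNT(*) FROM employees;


COUNT(*) counts all rows

4


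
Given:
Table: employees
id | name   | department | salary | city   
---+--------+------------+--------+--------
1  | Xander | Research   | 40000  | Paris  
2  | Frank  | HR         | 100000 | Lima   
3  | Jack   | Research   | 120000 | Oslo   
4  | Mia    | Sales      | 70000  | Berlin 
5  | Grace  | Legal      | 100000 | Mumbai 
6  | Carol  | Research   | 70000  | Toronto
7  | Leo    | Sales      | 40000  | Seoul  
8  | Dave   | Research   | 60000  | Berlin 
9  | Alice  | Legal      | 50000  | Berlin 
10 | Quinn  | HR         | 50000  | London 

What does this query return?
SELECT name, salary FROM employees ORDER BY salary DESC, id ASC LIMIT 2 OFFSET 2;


Sort by salary DESC (id ASC tiebreak), then skip 2 and take 2
Rows 3 through 4

2 rows:
Grace, 100000
Mia, 70000


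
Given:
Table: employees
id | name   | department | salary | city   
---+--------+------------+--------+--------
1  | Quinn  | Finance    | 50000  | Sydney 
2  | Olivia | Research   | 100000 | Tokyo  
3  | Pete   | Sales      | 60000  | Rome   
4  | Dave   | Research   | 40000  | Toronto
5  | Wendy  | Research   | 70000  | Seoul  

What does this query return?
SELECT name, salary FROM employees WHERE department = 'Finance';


Filtering: department = 'Finance'
Matching rows: 1

1 rows:
Quinn, 50000


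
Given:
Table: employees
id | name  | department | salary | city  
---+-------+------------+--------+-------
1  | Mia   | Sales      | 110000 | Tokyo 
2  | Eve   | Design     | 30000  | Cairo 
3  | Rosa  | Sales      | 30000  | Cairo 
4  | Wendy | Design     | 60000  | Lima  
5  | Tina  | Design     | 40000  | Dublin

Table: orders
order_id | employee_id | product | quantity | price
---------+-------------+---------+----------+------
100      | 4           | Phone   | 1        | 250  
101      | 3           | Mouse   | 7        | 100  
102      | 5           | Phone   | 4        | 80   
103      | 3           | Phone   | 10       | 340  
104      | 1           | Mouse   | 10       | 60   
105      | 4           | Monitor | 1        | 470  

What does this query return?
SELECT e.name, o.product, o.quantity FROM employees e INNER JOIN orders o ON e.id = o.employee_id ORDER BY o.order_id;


Joining employees.id = orders.employee_id:
  employee Wendy (id=4) -> order Phone
  employee Rosa (id=3) -> order Mouse
  employee Tina (id=5) -> order Phone
  employee Rosa (id=3) -> order Phone
  employee Mia (id=1) -> order Mouse
  employee Wendy (id=4) -> order Monitor


6 rows:
Wendy, Phone, 1
Rosa, Mouse, 7
Tina, Phone, 4
Rosa, Phone, 10
Mia, Mouse, 10
Wendy, Monitor, 1


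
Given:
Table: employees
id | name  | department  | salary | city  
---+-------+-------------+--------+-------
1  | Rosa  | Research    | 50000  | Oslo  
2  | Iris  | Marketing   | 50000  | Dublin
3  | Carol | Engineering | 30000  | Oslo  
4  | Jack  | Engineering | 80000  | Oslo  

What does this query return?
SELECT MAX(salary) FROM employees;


Salaries: 50000, 50000, 30000, 80000
MAX = 80000

80000


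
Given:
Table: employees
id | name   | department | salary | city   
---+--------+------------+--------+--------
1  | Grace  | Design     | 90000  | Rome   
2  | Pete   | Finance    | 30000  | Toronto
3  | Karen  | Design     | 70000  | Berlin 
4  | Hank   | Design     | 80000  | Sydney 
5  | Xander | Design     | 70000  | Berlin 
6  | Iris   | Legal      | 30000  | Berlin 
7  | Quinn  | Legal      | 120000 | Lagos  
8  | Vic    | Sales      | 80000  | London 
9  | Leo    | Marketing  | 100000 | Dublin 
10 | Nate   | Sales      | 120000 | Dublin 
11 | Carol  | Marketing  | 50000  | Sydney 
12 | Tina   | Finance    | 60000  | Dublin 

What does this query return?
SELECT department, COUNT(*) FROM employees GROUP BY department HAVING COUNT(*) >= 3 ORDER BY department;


Groups with count >= 3:
  Design: 4 -> PASS
  Finance: 2 -> filtered out
  Legal: 2 -> filtered out
  Marketing: 2 -> filtered out
  Sales: 2 -> filtered out


1 groups:
Design, 4


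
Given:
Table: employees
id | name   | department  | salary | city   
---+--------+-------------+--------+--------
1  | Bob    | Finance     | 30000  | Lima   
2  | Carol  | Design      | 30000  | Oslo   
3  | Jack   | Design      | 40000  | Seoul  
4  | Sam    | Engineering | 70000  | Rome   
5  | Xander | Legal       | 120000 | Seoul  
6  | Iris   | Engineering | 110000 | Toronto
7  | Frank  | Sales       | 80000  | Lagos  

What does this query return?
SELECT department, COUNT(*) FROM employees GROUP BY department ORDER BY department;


Assigning each row to its department group:
  Bob -> Finance
  Carol -> Design
  Jack -> Design
  Sam -> Engineering
  Xander -> Legal
  Iris -> Engineering
  Frank -> Sales


5 groups:
Design, 2
Engineering, 2
Finance, 1
Legal, 1
Sales, 1


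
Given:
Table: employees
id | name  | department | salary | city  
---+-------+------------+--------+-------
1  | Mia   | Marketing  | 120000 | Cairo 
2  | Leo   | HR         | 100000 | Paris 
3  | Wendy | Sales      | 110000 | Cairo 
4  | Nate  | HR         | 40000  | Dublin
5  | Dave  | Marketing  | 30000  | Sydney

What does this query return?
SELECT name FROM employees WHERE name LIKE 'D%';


LIKE 'D%' matches names starting with 'D'
Matching: 1

1 rows:
Dave


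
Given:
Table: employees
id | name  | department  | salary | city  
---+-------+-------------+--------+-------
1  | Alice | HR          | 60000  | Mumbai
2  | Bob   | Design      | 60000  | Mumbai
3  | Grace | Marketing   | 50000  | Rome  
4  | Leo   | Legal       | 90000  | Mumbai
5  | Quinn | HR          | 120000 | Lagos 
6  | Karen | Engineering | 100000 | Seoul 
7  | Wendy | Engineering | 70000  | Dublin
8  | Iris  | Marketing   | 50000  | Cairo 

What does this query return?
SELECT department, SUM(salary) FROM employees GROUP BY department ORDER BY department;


Summing salary within each department:
  Design: 60000 = 60000
  Engineering: 100000 + 70000 = 170000
  HR: 60000 + 120000 = 180000
  Legal: 90000 = 90000
  Marketing: 50000 + 50000 = 100000


5 groups:
Design, 60000
Engineering, 170000
HR, 180000
Legal, 90000
Marketing, 100000


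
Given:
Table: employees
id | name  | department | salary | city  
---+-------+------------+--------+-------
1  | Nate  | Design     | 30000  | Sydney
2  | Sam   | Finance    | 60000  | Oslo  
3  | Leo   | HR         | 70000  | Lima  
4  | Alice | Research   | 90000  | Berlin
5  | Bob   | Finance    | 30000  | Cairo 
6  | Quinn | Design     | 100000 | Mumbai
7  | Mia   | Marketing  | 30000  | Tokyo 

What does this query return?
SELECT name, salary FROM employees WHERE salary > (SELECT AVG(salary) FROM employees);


Subquery: AVG(salary) = 58571.43
Filtering: salary > 58571.43
  Sam (60000) -> MATCH
  Leo (70000) -> MATCH
  Alice (90000) -> MATCH
  Quinn (100000) -> MATCH


4 rows:
Sam, 60000
Leo, 70000
Alice, 90000
Quinn, 100000


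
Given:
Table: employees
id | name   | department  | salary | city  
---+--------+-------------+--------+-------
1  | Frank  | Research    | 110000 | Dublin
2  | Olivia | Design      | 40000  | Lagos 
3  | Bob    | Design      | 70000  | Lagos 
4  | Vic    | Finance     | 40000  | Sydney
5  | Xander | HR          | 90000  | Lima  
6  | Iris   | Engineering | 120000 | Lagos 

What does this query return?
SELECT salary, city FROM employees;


Projecting columns: salary, city

6 rows:
110000, Dublin
40000, Lagos
70000, Lagos
40000, Sydney
90000, Lima
120000, Lagos


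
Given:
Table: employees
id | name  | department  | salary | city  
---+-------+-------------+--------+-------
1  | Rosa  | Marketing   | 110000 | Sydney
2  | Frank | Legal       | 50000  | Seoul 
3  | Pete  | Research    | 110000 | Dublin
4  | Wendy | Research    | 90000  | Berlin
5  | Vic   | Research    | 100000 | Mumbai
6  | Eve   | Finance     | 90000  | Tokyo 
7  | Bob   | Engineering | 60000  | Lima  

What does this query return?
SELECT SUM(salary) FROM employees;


SUM(salary) = 110000 + 50000 + 110000 + 90000 + 100000 + 90000 + 60000 = 610000

610000


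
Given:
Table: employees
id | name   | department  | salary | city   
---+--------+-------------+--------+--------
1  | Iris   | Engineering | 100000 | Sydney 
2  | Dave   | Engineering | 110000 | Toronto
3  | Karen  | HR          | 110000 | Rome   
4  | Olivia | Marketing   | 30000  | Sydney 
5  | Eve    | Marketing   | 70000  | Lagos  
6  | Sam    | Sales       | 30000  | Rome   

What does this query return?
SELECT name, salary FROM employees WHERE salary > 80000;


Filtering: salary > 80000
Matching: 3 rows

3 rows:
Iris, 100000
Dave, 110000
Karen, 110000


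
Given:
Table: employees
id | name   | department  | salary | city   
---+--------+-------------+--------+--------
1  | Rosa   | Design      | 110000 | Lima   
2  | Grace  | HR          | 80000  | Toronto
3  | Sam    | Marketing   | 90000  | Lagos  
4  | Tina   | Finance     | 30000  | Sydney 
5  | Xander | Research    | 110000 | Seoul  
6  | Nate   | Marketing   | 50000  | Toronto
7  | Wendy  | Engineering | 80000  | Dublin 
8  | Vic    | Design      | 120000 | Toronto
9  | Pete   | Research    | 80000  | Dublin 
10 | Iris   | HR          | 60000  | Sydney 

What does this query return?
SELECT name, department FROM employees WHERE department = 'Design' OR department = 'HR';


Filtering: department = 'Design' OR 'HR'
Matching: 4 rows

4 rows:
Rosa, Design
Grace, HR
Vic, Design
Iris, HR


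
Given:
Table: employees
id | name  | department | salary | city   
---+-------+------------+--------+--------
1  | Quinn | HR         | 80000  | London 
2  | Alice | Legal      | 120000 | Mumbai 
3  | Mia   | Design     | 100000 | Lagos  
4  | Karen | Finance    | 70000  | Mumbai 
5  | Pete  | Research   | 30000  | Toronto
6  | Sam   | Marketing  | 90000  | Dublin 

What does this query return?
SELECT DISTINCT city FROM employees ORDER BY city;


All 'city' values (row order): London, Mumbai, Lagos, Mumbai, Toronto, Dublin
Removing duplicates leaves 5 unique value(s).

5 values:
Dublin
Lagos
London
Mumbai
Toronto


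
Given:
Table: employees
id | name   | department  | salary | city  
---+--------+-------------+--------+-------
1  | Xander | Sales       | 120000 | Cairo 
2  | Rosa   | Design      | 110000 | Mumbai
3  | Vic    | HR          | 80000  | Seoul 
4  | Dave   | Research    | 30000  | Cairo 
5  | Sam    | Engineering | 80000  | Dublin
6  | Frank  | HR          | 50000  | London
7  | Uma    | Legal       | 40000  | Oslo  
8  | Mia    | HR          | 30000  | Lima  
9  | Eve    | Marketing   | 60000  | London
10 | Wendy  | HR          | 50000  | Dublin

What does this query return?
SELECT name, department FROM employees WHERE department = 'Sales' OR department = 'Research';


Filtering: department = 'Sales' OR 'Research'
Matching: 2 rows

2 rows:
Xander, Sales
Dave, Research


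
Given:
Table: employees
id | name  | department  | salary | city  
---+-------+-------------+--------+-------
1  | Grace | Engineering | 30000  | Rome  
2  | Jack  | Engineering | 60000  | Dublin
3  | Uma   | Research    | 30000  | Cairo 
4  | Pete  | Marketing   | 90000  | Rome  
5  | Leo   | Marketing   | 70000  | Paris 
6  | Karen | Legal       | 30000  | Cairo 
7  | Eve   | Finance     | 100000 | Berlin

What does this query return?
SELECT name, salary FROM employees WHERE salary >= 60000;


Filtering: salary >= 60000
Matching: 4 rows

4 rows:
Jack, 60000
Pete, 90000
Leo, 70000
Eve, 100000


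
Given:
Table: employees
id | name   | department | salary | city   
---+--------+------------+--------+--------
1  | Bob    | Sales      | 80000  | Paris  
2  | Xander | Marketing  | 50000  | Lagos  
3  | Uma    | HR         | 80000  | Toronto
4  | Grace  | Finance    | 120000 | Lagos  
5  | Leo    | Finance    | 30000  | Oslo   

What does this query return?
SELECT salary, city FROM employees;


Projecting columns: salary, city

5 rows:
80000, Paris
50000, Lagos
80000, Toronto
120000, Lagos
30000, Oslo


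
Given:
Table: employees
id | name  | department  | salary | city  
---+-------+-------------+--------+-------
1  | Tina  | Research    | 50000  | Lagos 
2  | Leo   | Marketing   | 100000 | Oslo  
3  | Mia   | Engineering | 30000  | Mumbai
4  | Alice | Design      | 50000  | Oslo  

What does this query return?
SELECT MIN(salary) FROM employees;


Salaries: 50000, 100000, 30000, 50000
MIN = 30000

30000


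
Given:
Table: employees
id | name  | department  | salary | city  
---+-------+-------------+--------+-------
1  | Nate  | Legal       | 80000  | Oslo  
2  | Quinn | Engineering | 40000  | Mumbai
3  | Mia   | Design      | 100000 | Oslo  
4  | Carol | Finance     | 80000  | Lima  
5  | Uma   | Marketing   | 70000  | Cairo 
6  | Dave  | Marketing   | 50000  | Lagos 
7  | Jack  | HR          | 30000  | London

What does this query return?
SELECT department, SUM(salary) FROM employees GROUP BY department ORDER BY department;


Summing salary within each department:
  Design: 100000 = 100000
  Engineering: 40000 = 40000
  Finance: 80000 = 80000
  HR: 30000 = 30000
  Legal: 80000 = 80000
  Marketing: 70000 + 50000 = 120000


6 groups:
Design, 100000
Engineering, 40000
Finance, 80000
HR, 30000
Legal, 80000
Marketing, 120000


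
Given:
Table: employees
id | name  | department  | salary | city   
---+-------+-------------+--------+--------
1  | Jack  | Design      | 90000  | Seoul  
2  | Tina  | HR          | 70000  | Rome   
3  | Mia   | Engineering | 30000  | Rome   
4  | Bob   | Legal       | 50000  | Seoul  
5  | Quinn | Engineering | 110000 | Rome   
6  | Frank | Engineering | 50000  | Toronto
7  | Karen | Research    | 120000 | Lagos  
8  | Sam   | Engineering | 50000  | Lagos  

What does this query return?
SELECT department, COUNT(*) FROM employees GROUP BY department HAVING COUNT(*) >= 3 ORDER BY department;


Groups with count >= 3:
  Engineering: 4 -> PASS
  Design: 1 -> filtered out
  HR: 1 -> filtered out
  Legal: 1 -> filtered out
  Research: 1 -> filtered out


1 groups:
Engineering, 4


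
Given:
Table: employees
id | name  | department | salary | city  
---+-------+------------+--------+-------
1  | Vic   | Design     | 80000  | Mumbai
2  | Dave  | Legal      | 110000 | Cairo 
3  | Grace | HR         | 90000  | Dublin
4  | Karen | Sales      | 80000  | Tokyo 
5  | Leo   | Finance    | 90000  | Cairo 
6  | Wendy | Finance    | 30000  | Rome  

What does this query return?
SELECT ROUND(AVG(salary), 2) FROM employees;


SUM(salary) = 480000
COUNT = 6
ROUND(AVG, 2) = ROUND(480000 / 6, 2) = 80000.0

80000.0


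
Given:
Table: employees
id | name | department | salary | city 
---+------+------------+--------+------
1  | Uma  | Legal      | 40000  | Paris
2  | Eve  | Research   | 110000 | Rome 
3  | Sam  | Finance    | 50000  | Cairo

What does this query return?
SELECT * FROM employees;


SELECT * returns all 3 rows with all columns

3 rows:
1, Uma, Legal, 40000, Paris
2, Eve, Research, 110000, Rome
3, Sam, Finance, 50000, Cairo


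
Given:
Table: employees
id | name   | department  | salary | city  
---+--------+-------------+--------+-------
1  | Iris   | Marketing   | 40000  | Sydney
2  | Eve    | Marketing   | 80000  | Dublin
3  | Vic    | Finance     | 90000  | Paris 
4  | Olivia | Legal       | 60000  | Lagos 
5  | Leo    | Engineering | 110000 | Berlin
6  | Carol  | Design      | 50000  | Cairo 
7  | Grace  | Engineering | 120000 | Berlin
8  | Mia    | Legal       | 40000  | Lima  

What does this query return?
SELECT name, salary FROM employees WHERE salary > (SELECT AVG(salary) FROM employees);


Subquery: AVG(salary) = 73750.0
Filtering: salary > 73750.0
  Eve (80000) -> MATCH
  Vic (90000) -> MATCH
  Leo (110000) -> MATCH
  Grace (120000) -> MATCH


4 rows:
Eve, 80000
Vic, 90000
Leo, 110000
Grace, 120000


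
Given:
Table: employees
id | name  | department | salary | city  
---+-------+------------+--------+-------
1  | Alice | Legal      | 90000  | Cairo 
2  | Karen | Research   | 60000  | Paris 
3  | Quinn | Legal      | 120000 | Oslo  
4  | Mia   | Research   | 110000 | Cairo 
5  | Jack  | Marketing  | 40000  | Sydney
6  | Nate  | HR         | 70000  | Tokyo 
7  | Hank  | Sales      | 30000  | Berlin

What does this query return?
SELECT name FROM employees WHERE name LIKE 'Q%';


LIKE 'Q%' matches names starting with 'Q'
Matching: 1

1 rows:
Quinn


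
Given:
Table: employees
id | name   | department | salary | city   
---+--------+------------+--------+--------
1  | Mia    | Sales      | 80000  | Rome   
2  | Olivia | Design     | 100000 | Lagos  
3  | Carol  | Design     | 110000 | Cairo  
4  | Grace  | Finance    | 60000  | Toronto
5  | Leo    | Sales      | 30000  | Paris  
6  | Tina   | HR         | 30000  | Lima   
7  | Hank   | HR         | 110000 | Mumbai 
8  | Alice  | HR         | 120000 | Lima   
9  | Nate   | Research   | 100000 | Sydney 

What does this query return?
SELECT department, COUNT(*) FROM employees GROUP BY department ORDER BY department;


Assigning each row to its department group:
  Mia -> Sales
  Olivia -> Design
  Carol -> Design
  Grace -> Finance
  Leo -> Sales
  Tina -> HR
  Hank -> HR
  Alice -> HR
  Nate -> Research


5 groups:
Design, 2
Finance, 1
HR, 3
Research, 1
Sales, 2


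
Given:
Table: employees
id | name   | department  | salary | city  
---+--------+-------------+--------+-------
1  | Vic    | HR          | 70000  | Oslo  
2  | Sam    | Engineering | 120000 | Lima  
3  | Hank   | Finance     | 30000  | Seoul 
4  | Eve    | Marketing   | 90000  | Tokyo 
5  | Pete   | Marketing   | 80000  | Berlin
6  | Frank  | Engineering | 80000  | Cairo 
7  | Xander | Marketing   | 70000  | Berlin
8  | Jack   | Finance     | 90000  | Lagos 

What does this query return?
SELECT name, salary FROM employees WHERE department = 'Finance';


Filtering: department = 'Finance'
Matching rows: 2

2 rows:
Hank, 30000
Jack, 90000


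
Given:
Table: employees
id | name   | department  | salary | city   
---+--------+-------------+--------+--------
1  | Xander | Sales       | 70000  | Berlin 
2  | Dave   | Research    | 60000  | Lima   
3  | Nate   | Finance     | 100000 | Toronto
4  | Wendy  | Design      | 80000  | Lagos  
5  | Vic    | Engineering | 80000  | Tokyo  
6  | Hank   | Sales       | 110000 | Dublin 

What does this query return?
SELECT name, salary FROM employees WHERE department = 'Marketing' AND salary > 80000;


Filtering: department = 'Marketing' AND salary > 80000
Matching: 0 rows

Empty result set (0 rows)


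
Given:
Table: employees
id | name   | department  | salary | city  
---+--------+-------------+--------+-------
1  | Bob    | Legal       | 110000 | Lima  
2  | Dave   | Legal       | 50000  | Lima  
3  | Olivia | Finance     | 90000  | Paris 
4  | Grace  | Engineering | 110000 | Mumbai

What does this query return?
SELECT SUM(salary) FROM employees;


SUM(salary) = 110000 + 50000 + 90000 + 110000 = 360000

360000


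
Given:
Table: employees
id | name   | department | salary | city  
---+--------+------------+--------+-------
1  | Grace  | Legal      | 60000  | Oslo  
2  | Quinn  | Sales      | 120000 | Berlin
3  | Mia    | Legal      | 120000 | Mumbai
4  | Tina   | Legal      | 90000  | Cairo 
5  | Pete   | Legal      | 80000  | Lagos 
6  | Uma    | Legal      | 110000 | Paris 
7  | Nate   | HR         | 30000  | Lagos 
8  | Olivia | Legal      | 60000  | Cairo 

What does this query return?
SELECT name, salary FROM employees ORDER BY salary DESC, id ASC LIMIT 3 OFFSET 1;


Sort by salary DESC (id ASC tiebreak), then skip 1 and take 3
Rows 2 through 4

3 rows:
Mia, 120000
Uma, 110000
Tina, 90000


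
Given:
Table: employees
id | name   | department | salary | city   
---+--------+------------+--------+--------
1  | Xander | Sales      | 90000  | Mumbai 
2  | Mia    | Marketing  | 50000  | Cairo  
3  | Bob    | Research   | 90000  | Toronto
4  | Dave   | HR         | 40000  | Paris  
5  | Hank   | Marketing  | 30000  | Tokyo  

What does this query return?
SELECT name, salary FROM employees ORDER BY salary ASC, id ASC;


Sorting by salary ASC, then id ASC for ties

5 rows:
Hank, 30000
Dave, 40000
Mia, 50000
Xander, 90000
Bob, 90000


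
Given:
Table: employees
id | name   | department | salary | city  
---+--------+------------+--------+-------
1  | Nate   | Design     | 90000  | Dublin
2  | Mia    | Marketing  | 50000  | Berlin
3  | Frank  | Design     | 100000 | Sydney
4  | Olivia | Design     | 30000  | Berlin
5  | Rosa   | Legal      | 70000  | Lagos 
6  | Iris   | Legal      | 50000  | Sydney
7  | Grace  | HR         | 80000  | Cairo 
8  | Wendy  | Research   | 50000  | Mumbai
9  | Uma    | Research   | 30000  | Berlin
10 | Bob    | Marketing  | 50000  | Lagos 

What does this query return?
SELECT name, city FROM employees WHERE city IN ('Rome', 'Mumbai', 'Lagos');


Filtering: city IN ('Rome', 'Mumbai', 'Lagos')
Matching: 3 rows

3 rows:
Rosa, Lagos
Wendy, Mumbai
Bob, Lagos


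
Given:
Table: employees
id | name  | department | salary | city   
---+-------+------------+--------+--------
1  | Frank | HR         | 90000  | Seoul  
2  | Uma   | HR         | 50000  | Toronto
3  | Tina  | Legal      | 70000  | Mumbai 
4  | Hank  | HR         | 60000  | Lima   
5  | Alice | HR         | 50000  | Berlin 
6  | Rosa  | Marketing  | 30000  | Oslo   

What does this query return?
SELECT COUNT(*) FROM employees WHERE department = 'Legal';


Counting rows where department = 'Legal'
  Tina -> MATCH


1


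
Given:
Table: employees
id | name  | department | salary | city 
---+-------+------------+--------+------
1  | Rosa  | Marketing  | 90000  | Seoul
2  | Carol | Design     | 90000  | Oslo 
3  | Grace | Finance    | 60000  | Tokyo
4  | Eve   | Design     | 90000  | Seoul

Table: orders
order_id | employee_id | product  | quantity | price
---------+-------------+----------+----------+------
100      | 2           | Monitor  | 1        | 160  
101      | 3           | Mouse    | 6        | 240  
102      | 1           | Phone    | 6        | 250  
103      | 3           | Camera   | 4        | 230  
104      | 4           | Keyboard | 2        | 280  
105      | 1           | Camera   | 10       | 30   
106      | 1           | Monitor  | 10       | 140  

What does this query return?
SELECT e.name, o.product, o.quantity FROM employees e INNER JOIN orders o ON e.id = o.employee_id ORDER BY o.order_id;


Joining employees.id = orders.employee_id:
  employee Carol (id=2) -> order Monitor
  employee Grace (id=3) -> order Mouse
  employee Rosa (id=1) -> order Phone
  employee Grace (id=3) -> order Camera
  employee Eve (id=4) -> order Keyboard
  employee Rosa (id=1) -> order Camera
  employee Rosa (id=1) -> order Monitor


7 rows:
Carol, Monitor, 1
Grace, Mouse, 6
Rosa, Phone, 6
Grace, Camera, 4
Eve, Keyboard, 2
Rosa, Camera, 10
Rosa, Monitor, 10


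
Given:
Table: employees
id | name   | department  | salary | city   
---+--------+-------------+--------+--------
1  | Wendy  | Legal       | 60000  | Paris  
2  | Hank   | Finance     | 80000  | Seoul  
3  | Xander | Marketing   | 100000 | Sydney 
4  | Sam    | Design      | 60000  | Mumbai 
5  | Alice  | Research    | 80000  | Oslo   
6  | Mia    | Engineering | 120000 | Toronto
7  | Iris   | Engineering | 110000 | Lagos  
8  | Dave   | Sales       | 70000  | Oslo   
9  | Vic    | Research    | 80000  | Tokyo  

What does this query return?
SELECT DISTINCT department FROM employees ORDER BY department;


All 'department' values (row order): Legal, Finance, Marketing, Design, Research, Engineering, Engineering, Sales, Research
Removing duplicates leaves 7 unique value(s).

7 values:
Design
Engineering
Finance
Legal
Marketing
Research
Sales


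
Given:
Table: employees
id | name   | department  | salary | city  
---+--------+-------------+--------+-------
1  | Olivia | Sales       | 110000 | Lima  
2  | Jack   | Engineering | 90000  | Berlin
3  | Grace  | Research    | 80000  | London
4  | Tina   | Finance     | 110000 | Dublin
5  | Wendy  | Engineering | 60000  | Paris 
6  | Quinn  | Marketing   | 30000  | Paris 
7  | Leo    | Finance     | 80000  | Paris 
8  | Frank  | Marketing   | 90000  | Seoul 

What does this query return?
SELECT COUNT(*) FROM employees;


COUNT(*) counts all rows

8


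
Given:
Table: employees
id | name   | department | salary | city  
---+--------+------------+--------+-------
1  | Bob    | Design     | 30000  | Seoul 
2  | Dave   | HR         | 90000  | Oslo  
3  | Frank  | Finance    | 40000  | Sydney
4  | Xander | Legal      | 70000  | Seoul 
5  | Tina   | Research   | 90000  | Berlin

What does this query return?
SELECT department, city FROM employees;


Projecting columns: department, city

5 rows:
Design, Seoul
HR, Oslo
Finance, Sydney
Legal, Seoul
Research, Berlin
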